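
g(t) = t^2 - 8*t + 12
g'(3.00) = -2.00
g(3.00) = -3.00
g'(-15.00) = -38.00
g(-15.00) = 357.00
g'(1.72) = -4.56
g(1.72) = 1.20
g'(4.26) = 0.52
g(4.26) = -3.93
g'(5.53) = 3.06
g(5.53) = -1.66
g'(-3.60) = -15.20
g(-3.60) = 53.76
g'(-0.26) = -8.52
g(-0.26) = 14.15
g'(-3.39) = -14.78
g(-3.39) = 50.61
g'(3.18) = -1.64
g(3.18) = -3.33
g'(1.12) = -5.76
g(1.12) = 4.29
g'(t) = 2*t - 8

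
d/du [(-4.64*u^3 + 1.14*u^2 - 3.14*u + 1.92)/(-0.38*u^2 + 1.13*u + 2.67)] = (1.7632*u^4 - 10.4864*u^3 - 37.0714*u^2 + 7.5468*u - 10.5534)/(0.1444*u^4 - 0.8588*u^3 - 0.7523*u^2 + 6.0342*u + 7.1289)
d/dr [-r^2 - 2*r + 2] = -2*r - 2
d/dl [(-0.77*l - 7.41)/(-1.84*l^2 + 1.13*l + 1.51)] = (-1.4168*l^2 - 27.2688*l + 7.2106)/(3.3856*l^4 - 4.1584*l^3 - 4.2799*l^2 + 3.4126*l + 2.2801)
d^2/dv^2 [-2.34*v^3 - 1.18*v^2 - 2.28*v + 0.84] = -14.04*v - 2.36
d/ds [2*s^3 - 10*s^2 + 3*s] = 6*s^2 - 20*s + 3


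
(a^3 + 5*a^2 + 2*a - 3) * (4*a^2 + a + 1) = 4*a^5 + 21*a^4 + 14*a^3 - 5*a^2 - a - 3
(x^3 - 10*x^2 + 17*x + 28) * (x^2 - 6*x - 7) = x^5 - 16*x^4 + 70*x^3 - 4*x^2 - 287*x - 196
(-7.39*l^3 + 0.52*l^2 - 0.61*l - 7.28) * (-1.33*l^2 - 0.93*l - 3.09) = 9.8287*l^5 + 6.1811*l^4 + 23.1628*l^3 + 8.6429*l^2 + 8.6553*l + 22.4952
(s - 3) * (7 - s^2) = -s^3 + 3*s^2 + 7*s - 21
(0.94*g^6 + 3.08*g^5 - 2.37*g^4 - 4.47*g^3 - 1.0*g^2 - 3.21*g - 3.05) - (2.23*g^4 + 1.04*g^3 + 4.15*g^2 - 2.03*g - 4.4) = 0.94*g^6 + 3.08*g^5 - 4.6*g^4 - 5.51*g^3 - 5.15*g^2 - 1.18*g + 1.35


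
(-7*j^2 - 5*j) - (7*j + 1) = -7*j^2 - 12*j - 1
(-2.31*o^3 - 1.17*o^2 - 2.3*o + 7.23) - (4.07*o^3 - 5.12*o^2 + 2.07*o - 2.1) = -6.38*o^3 + 3.95*o^2 - 4.37*o + 9.33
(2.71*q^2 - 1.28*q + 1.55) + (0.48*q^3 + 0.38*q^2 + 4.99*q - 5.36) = 0.48*q^3 + 3.09*q^2 + 3.71*q - 3.81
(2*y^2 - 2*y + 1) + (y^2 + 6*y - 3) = 3*y^2 + 4*y - 2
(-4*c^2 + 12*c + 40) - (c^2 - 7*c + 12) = -5*c^2 + 19*c + 28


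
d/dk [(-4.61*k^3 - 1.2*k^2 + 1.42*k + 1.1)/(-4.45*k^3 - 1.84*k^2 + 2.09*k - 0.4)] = (3.1424*k^4 - 6.6318*k^3 + 20.3218*k^2 + 5.008*k - 2.867)/(19.8025*k^6 + 16.376*k^5 - 15.2154*k^4 - 4.1312*k^3 + 5.8401*k^2 - 1.672*k + 0.16)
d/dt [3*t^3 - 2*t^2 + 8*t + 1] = 9*t^2 - 4*t + 8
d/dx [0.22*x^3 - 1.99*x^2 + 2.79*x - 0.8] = 0.66*x^2 - 3.98*x + 2.79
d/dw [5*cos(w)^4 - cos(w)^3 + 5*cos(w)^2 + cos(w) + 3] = (-20*cos(w)^3 + 3*cos(w)^2 - 10*cos(w) - 1)*sin(w)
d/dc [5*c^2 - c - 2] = 10*c - 1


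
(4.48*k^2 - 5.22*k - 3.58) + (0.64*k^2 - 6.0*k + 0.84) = 5.12*k^2 - 11.22*k - 2.74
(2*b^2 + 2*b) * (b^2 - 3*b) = 2*b^4 - 4*b^3 - 6*b^2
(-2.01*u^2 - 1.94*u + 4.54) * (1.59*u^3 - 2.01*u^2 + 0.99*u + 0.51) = -3.1959*u^5 + 0.955499999999999*u^4 + 9.1281*u^3 - 12.0711*u^2 + 3.5052*u + 2.3154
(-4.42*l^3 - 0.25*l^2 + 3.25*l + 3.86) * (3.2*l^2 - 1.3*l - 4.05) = -14.144*l^5 + 4.946*l^4 + 28.626*l^3 + 9.1395*l^2 - 18.1805*l - 15.633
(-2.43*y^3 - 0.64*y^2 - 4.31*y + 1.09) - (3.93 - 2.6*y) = -2.43*y^3 - 0.64*y^2 - 1.71*y - 2.84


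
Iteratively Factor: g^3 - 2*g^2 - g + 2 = (g + 1)*(g^2 - 3*g + 2) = (g - 2)*(g + 1)*(g - 1)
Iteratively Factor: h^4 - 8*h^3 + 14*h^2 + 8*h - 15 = (h + 1)*(h^3 - 9*h^2 + 23*h - 15) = (h - 5)*(h + 1)*(h^2 - 4*h + 3) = (h - 5)*(h - 1)*(h + 1)*(h - 3)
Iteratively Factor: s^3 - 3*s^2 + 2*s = (s)*(s^2 - 3*s + 2) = s*(s - 1)*(s - 2)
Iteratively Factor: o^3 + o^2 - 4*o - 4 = (o + 2)*(o^2 - o - 2) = (o + 1)*(o + 2)*(o - 2)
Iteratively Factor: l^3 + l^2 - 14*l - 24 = (l - 4)*(l^2 + 5*l + 6) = (l - 4)*(l + 3)*(l + 2)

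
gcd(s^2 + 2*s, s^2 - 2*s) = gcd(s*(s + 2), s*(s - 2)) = s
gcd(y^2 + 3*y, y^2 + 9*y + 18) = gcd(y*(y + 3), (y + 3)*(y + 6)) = y + 3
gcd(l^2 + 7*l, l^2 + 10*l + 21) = l + 7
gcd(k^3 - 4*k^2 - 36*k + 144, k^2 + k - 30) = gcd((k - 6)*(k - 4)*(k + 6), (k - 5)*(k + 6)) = k + 6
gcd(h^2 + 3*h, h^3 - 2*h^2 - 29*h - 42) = h + 3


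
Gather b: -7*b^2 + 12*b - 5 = -7*b^2 + 12*b - 5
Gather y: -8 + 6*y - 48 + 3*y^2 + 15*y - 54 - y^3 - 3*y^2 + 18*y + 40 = -y^3 + 39*y - 70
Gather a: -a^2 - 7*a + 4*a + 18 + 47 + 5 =-a^2 - 3*a + 70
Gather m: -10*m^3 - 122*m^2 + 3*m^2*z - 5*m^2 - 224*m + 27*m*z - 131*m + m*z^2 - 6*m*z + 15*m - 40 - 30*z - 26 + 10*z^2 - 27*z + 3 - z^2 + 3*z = -10*m^3 + m^2*(3*z - 127) + m*(z^2 + 21*z - 340) + 9*z^2 - 54*z - 63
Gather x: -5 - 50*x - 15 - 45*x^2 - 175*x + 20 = -45*x^2 - 225*x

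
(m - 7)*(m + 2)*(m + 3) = m^3 - 2*m^2 - 29*m - 42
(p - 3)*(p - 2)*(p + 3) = p^3 - 2*p^2 - 9*p + 18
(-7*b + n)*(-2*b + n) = 14*b^2 - 9*b*n + n^2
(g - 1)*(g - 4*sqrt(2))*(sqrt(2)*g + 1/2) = sqrt(2)*g^3 - 15*g^2/2 - sqrt(2)*g^2 - 2*sqrt(2)*g + 15*g/2 + 2*sqrt(2)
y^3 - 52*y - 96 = (y - 8)*(y + 2)*(y + 6)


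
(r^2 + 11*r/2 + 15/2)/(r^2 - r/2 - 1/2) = (2*r^2 + 11*r + 15)/(2*r^2 - r - 1)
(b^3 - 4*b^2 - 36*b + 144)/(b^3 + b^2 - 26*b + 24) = (b - 6)/(b - 1)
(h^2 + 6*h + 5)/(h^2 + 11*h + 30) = (h + 1)/(h + 6)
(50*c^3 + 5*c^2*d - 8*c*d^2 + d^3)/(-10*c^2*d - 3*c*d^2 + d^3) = (-5*c + d)/d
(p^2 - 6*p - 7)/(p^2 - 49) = (p + 1)/(p + 7)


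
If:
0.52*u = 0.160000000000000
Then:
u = 0.31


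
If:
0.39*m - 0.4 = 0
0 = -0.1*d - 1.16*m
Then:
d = -11.90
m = 1.03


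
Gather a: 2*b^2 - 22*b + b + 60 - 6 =2*b^2 - 21*b + 54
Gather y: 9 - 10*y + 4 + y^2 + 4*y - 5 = y^2 - 6*y + 8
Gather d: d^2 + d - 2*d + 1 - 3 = d^2 - d - 2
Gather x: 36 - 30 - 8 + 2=0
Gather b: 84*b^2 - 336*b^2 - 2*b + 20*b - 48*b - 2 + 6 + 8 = -252*b^2 - 30*b + 12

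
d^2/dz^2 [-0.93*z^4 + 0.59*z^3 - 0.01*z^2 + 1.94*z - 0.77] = -11.16*z^2 + 3.54*z - 0.02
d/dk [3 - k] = -1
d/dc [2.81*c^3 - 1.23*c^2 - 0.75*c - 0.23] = 8.43*c^2 - 2.46*c - 0.75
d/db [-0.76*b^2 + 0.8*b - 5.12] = 0.8 - 1.52*b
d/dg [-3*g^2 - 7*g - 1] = -6*g - 7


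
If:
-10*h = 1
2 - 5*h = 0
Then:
No Solution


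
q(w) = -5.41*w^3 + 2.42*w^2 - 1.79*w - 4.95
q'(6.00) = -557.03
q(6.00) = -1097.13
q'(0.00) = -1.79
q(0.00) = -4.95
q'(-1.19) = -30.53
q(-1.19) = 9.72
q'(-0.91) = -19.63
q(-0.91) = 2.76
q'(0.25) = -1.59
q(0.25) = -5.33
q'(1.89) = -50.62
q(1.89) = -36.21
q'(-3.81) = -255.83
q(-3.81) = 336.21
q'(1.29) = -22.55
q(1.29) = -14.85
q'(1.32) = -23.68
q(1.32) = -15.54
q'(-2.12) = -84.99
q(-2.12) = 61.27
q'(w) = -16.23*w^2 + 4.84*w - 1.79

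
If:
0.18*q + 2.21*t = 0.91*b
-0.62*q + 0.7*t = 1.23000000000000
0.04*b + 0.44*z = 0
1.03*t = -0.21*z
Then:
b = -0.41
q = -1.99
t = -0.01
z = 0.04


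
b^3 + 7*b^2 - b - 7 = (b - 1)*(b + 1)*(b + 7)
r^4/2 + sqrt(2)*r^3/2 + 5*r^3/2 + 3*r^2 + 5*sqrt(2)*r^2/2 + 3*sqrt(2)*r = r*(r/2 + sqrt(2)/2)*(r + 2)*(r + 3)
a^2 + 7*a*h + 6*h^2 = (a + h)*(a + 6*h)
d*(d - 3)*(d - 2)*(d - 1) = d^4 - 6*d^3 + 11*d^2 - 6*d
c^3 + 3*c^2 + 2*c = c*(c + 1)*(c + 2)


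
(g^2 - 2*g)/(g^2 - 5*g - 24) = g*(2 - g)/(-g^2 + 5*g + 24)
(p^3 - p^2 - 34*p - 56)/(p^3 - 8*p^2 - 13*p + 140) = (p + 2)/(p - 5)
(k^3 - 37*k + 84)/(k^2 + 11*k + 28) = (k^2 - 7*k + 12)/(k + 4)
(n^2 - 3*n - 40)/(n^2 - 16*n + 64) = (n + 5)/(n - 8)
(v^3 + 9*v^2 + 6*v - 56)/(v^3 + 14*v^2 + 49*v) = (v^2 + 2*v - 8)/(v*(v + 7))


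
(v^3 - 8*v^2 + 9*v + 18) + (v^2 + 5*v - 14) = v^3 - 7*v^2 + 14*v + 4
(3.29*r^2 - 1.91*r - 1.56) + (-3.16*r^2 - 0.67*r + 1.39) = 0.13*r^2 - 2.58*r - 0.17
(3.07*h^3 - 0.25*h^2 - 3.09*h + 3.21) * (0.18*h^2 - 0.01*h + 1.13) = 0.5526*h^5 - 0.0757*h^4 + 2.9154*h^3 + 0.3262*h^2 - 3.5238*h + 3.6273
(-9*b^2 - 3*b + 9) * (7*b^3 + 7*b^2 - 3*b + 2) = -63*b^5 - 84*b^4 + 69*b^3 + 54*b^2 - 33*b + 18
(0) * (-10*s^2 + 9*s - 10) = 0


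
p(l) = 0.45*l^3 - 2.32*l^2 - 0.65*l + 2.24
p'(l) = 1.35*l^2 - 4.64*l - 0.65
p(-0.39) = 2.11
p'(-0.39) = 1.36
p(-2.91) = -26.60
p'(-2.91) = 24.28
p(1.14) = -0.85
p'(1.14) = -4.19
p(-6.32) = -199.91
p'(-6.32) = 82.60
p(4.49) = -6.72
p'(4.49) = 5.73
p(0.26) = 1.92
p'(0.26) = -1.77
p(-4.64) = -89.65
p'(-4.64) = 49.94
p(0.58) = 1.17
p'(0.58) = -2.89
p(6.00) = 12.02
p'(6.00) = 20.11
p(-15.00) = -2028.76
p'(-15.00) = 372.70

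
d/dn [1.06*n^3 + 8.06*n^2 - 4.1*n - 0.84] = 3.18*n^2 + 16.12*n - 4.1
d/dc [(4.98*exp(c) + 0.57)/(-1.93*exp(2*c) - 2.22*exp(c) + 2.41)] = (9.6114*exp(2*c) + 2.2002*exp(c) + 13.2672)*exp(c)/(3.7249*exp(4*c) + 8.5692*exp(3*c) - 4.3742*exp(2*c) - 10.7004*exp(c) + 5.8081)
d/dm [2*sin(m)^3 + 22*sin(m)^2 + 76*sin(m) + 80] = 2*(3*sin(m)^2 + 22*sin(m) + 38)*cos(m)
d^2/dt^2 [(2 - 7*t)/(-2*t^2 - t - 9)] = 2*((4*t + 1)^2*(7*t - 2) - 3*(14*t + 1)*(2*t^2 + t + 9))/(2*t^2 + t + 9)^3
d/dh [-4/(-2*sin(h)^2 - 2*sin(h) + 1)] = -(8*sin(2*h) + 8*cos(h))/(2*sin(h) - cos(2*h))^2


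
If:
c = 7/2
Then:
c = 7/2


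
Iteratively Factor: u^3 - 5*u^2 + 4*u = (u - 1)*(u^2 - 4*u) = u*(u - 1)*(u - 4)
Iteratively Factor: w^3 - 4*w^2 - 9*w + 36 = (w + 3)*(w^2 - 7*w + 12) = (w - 3)*(w + 3)*(w - 4)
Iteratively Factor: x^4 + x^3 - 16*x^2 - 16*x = (x + 4)*(x^3 - 3*x^2 - 4*x) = (x - 4)*(x + 4)*(x^2 + x) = (x - 4)*(x + 1)*(x + 4)*(x)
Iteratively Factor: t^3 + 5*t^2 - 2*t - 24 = (t + 4)*(t^2 + t - 6) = (t - 2)*(t + 4)*(t + 3)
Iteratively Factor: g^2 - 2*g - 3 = (g + 1)*(g - 3)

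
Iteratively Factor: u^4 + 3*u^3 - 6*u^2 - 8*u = (u + 1)*(u^3 + 2*u^2 - 8*u) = (u - 2)*(u + 1)*(u^2 + 4*u) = u*(u - 2)*(u + 1)*(u + 4)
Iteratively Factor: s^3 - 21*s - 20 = (s + 4)*(s^2 - 4*s - 5) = (s - 5)*(s + 4)*(s + 1)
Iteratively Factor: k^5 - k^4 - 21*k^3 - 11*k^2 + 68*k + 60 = (k - 2)*(k^4 + k^3 - 19*k^2 - 49*k - 30) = (k - 2)*(k + 2)*(k^3 - k^2 - 17*k - 15) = (k - 5)*(k - 2)*(k + 2)*(k^2 + 4*k + 3) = (k - 5)*(k - 2)*(k + 1)*(k + 2)*(k + 3)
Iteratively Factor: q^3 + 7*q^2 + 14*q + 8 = (q + 2)*(q^2 + 5*q + 4) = (q + 2)*(q + 4)*(q + 1)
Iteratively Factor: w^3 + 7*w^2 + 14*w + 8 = (w + 1)*(w^2 + 6*w + 8) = (w + 1)*(w + 2)*(w + 4)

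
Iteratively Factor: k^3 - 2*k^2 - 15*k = (k + 3)*(k^2 - 5*k) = k*(k + 3)*(k - 5)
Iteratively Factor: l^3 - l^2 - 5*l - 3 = (l - 3)*(l^2 + 2*l + 1) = (l - 3)*(l + 1)*(l + 1)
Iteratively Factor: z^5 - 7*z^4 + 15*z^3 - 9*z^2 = (z - 1)*(z^4 - 6*z^3 + 9*z^2) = z*(z - 1)*(z^3 - 6*z^2 + 9*z) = z^2*(z - 1)*(z^2 - 6*z + 9) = z^2*(z - 3)*(z - 1)*(z - 3)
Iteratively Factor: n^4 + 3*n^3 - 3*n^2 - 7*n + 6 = (n - 1)*(n^3 + 4*n^2 + n - 6) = (n - 1)*(n + 2)*(n^2 + 2*n - 3) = (n - 1)*(n + 2)*(n + 3)*(n - 1)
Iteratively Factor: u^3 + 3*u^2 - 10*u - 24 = (u + 4)*(u^2 - u - 6) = (u - 3)*(u + 4)*(u + 2)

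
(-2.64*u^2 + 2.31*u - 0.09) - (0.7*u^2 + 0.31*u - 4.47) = -3.34*u^2 + 2.0*u + 4.38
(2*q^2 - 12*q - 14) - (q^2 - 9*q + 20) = q^2 - 3*q - 34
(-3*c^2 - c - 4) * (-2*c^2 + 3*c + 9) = 6*c^4 - 7*c^3 - 22*c^2 - 21*c - 36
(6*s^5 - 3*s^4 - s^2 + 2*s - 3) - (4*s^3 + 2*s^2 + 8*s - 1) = 6*s^5 - 3*s^4 - 4*s^3 - 3*s^2 - 6*s - 2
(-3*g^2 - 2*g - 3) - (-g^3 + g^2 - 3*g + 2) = g^3 - 4*g^2 + g - 5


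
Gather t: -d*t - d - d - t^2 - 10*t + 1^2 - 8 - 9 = -2*d - t^2 + t*(-d - 10) - 16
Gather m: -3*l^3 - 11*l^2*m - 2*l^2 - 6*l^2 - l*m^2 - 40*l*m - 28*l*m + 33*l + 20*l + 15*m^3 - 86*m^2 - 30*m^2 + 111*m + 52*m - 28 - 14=-3*l^3 - 8*l^2 + 53*l + 15*m^3 + m^2*(-l - 116) + m*(-11*l^2 - 68*l + 163) - 42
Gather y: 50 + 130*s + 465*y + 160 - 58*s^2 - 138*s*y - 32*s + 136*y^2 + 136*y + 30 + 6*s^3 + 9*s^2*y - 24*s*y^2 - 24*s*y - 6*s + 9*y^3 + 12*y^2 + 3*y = 6*s^3 - 58*s^2 + 92*s + 9*y^3 + y^2*(148 - 24*s) + y*(9*s^2 - 162*s + 604) + 240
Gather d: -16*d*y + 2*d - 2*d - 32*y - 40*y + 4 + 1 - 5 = -16*d*y - 72*y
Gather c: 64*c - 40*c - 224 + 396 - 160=24*c + 12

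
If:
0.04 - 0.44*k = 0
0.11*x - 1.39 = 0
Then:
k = 0.09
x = 12.64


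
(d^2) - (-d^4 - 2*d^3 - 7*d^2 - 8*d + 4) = d^4 + 2*d^3 + 8*d^2 + 8*d - 4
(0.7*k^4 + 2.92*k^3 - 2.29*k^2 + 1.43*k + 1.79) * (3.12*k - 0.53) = 2.184*k^5 + 8.7394*k^4 - 8.6924*k^3 + 5.6753*k^2 + 4.8269*k - 0.9487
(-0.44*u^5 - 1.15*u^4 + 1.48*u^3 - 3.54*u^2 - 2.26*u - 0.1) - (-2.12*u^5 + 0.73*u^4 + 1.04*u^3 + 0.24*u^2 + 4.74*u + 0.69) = 1.68*u^5 - 1.88*u^4 + 0.44*u^3 - 3.78*u^2 - 7.0*u - 0.79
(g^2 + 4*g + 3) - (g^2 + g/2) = 7*g/2 + 3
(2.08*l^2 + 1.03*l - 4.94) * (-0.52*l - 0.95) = -1.0816*l^3 - 2.5116*l^2 + 1.5903*l + 4.693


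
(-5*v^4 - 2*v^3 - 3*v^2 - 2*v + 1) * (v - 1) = -5*v^5 + 3*v^4 - v^3 + v^2 + 3*v - 1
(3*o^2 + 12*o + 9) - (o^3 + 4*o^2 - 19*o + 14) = -o^3 - o^2 + 31*o - 5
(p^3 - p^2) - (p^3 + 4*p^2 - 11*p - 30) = -5*p^2 + 11*p + 30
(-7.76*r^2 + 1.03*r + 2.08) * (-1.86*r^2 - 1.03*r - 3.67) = 14.4336*r^4 + 6.077*r^3 + 23.5495*r^2 - 5.9225*r - 7.6336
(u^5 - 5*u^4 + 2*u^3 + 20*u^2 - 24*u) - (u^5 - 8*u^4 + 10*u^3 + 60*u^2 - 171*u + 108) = 3*u^4 - 8*u^3 - 40*u^2 + 147*u - 108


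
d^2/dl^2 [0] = 0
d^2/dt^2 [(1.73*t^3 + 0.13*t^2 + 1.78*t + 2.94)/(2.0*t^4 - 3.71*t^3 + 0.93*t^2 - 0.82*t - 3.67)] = (13.84*t^9 + 3.12*t^8 + 60.3455999999999*t^7 + 78.6323039999999*t^6 - 211.841448*t^5 + 302.560596*t^4 + 61.517832*t^3 + 70.944882*t^2 - 77.374122*t + 16.81119)/(8.0*t^12 - 44.52*t^11 + 93.7446*t^10 - 102.308411*t^9 + 36.057639*t^8 + 110.751177*t^7 - 170.685708*t^6 + 102.47694*t^5 + 6.17760300000002*t^4 - 133.667773*t^3 + 30.175107*t^2 - 33.133494*t - 49.430863)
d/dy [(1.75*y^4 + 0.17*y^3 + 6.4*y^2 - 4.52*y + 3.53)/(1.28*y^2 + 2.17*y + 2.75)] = (4.48*y^5 + 11.6101*y^4 + 19.9878*y^3 + 21.0761*y^2 + 26.1632*y - 20.0901)/(1.6384*y^4 + 5.5552*y^3 + 11.7489*y^2 + 11.935*y + 7.5625)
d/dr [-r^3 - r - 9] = -3*r^2 - 1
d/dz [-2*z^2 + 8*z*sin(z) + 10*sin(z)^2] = 8*z*cos(z) - 4*z + 8*sin(z) + 10*sin(2*z)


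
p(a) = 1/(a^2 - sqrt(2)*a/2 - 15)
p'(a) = (-2*a + sqrt(2)/2)/(a^2 - sqrt(2)*a/2 - 15)^2 = 2*(-4*a + sqrt(2))/(-2*a^2 + sqrt(2)*a + 30)^2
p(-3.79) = 0.49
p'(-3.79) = 1.98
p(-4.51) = 0.12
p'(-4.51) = 0.13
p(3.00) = -0.12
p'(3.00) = -0.08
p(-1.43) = -0.08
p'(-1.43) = 0.03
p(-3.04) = -0.28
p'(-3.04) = 0.52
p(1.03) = -0.07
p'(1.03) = -0.00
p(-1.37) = -0.08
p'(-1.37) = 0.02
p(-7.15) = 0.02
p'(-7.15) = 0.01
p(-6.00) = 0.04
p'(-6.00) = 0.02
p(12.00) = 0.01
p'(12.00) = 0.00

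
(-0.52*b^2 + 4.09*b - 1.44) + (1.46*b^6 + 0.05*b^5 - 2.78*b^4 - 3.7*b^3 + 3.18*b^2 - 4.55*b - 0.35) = 1.46*b^6 + 0.05*b^5 - 2.78*b^4 - 3.7*b^3 + 2.66*b^2 - 0.46*b - 1.79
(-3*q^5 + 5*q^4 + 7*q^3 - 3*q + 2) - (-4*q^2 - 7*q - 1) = -3*q^5 + 5*q^4 + 7*q^3 + 4*q^2 + 4*q + 3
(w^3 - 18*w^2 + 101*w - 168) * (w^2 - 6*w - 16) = w^5 - 24*w^4 + 193*w^3 - 486*w^2 - 608*w + 2688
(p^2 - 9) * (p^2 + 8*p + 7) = p^4 + 8*p^3 - 2*p^2 - 72*p - 63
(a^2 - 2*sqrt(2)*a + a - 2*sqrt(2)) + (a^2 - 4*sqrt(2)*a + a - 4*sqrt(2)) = 2*a^2 - 6*sqrt(2)*a + 2*a - 6*sqrt(2)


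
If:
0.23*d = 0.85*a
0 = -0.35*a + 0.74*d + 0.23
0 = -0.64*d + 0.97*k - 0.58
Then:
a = -0.10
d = -0.36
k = 0.36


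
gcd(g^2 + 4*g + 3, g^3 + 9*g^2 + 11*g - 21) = g + 3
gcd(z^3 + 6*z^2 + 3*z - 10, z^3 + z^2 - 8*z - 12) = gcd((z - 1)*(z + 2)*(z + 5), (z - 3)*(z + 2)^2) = z + 2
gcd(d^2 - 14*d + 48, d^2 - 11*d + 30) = d - 6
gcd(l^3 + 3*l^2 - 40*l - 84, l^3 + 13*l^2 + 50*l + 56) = l^2 + 9*l + 14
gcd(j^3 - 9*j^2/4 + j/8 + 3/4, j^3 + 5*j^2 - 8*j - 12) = j - 2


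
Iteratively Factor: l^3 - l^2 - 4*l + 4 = (l - 1)*(l^2 - 4) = (l - 1)*(l + 2)*(l - 2)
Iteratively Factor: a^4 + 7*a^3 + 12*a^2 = (a)*(a^3 + 7*a^2 + 12*a) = a*(a + 3)*(a^2 + 4*a) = a*(a + 3)*(a + 4)*(a)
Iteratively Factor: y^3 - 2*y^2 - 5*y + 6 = (y - 1)*(y^2 - y - 6) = (y - 3)*(y - 1)*(y + 2)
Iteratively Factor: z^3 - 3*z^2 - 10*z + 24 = (z - 2)*(z^2 - z - 12) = (z - 2)*(z + 3)*(z - 4)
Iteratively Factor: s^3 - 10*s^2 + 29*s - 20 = (s - 1)*(s^2 - 9*s + 20) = (s - 4)*(s - 1)*(s - 5)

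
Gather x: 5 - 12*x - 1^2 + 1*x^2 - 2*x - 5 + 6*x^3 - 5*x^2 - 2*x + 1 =6*x^3 - 4*x^2 - 16*x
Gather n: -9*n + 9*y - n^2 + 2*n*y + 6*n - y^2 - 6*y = -n^2 + n*(2*y - 3) - y^2 + 3*y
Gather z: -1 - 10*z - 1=-10*z - 2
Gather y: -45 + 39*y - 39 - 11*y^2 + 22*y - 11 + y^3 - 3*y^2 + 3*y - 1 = y^3 - 14*y^2 + 64*y - 96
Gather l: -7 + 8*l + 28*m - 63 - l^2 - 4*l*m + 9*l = -l^2 + l*(17 - 4*m) + 28*m - 70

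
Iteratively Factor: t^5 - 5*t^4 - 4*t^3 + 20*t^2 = (t + 2)*(t^4 - 7*t^3 + 10*t^2) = t*(t + 2)*(t^3 - 7*t^2 + 10*t) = t*(t - 5)*(t + 2)*(t^2 - 2*t) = t*(t - 5)*(t - 2)*(t + 2)*(t)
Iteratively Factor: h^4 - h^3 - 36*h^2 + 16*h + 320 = (h - 4)*(h^3 + 3*h^2 - 24*h - 80) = (h - 5)*(h - 4)*(h^2 + 8*h + 16) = (h - 5)*(h - 4)*(h + 4)*(h + 4)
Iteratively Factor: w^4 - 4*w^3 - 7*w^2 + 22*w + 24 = (w + 2)*(w^3 - 6*w^2 + 5*w + 12) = (w + 1)*(w + 2)*(w^2 - 7*w + 12) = (w - 3)*(w + 1)*(w + 2)*(w - 4)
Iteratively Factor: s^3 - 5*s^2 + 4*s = (s - 4)*(s^2 - s) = (s - 4)*(s - 1)*(s)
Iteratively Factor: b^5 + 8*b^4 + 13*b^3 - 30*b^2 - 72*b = (b + 4)*(b^4 + 4*b^3 - 3*b^2 - 18*b) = (b - 2)*(b + 4)*(b^3 + 6*b^2 + 9*b) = (b - 2)*(b + 3)*(b + 4)*(b^2 + 3*b) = b*(b - 2)*(b + 3)*(b + 4)*(b + 3)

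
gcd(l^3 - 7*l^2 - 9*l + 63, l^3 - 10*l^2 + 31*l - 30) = l - 3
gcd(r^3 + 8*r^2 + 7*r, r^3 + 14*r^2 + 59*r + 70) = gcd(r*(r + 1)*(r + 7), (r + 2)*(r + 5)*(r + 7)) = r + 7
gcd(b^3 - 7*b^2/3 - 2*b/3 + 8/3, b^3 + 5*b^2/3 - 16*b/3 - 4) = b - 2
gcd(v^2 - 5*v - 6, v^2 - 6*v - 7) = v + 1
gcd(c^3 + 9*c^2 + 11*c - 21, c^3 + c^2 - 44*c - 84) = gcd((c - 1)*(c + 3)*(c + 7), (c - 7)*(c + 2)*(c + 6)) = 1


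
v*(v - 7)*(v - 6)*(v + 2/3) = v^4 - 37*v^3/3 + 100*v^2/3 + 28*v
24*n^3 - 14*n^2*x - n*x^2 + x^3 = (-3*n + x)*(-2*n + x)*(4*n + x)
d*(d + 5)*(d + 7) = d^3 + 12*d^2 + 35*d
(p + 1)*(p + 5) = p^2 + 6*p + 5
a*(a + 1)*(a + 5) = a^3 + 6*a^2 + 5*a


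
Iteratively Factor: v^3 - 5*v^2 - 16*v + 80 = (v - 4)*(v^2 - v - 20) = (v - 4)*(v + 4)*(v - 5)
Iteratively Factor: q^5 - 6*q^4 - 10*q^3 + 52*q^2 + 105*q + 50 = (q - 5)*(q^4 - q^3 - 15*q^2 - 23*q - 10) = (q - 5)^2*(q^3 + 4*q^2 + 5*q + 2) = (q - 5)^2*(q + 1)*(q^2 + 3*q + 2) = (q - 5)^2*(q + 1)*(q + 2)*(q + 1)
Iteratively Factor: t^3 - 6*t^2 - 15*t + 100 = (t - 5)*(t^2 - t - 20) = (t - 5)^2*(t + 4)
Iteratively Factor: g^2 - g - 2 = (g + 1)*(g - 2)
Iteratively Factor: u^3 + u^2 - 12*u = (u)*(u^2 + u - 12) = u*(u - 3)*(u + 4)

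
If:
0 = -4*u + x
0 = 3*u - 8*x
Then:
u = 0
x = 0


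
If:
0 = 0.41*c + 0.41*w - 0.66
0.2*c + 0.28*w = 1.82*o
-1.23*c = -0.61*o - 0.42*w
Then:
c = 0.49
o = 0.23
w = 1.12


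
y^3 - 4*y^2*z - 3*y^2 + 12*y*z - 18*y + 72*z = (y - 6)*(y + 3)*(y - 4*z)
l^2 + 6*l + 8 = (l + 2)*(l + 4)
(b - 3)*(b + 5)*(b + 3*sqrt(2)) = b^3 + 2*b^2 + 3*sqrt(2)*b^2 - 15*b + 6*sqrt(2)*b - 45*sqrt(2)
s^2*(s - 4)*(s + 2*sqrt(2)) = s^4 - 4*s^3 + 2*sqrt(2)*s^3 - 8*sqrt(2)*s^2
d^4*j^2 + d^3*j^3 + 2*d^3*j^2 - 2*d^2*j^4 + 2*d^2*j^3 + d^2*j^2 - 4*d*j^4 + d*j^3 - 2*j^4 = (d - j)*(d + 2*j)*(d*j + j)^2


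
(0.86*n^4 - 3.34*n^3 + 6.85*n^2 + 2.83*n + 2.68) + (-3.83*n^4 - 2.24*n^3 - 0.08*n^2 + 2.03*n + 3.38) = -2.97*n^4 - 5.58*n^3 + 6.77*n^2 + 4.86*n + 6.06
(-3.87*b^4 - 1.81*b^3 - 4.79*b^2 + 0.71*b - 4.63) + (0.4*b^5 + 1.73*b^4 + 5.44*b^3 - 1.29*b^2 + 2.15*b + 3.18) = 0.4*b^5 - 2.14*b^4 + 3.63*b^3 - 6.08*b^2 + 2.86*b - 1.45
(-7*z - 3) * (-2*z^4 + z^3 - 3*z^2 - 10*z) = 14*z^5 - z^4 + 18*z^3 + 79*z^2 + 30*z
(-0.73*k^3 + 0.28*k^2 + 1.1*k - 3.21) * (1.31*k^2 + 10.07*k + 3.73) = -0.9563*k^5 - 6.9843*k^4 + 1.5377*k^3 + 7.9163*k^2 - 28.2217*k - 11.9733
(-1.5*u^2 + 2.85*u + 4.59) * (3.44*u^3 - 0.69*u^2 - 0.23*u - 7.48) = -5.16*u^5 + 10.839*u^4 + 14.1681*u^3 + 7.3974*u^2 - 22.3737*u - 34.3332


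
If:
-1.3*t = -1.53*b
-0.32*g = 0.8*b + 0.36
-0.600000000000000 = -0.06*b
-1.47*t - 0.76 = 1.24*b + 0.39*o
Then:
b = 10.00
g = -26.12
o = -78.10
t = 11.77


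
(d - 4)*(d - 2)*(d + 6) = d^3 - 28*d + 48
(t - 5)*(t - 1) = t^2 - 6*t + 5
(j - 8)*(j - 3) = j^2 - 11*j + 24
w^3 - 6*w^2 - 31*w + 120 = (w - 8)*(w - 3)*(w + 5)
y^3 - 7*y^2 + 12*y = y*(y - 4)*(y - 3)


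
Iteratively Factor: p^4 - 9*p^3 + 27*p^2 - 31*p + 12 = (p - 1)*(p^3 - 8*p^2 + 19*p - 12) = (p - 3)*(p - 1)*(p^2 - 5*p + 4) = (p - 4)*(p - 3)*(p - 1)*(p - 1)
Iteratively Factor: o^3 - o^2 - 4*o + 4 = (o - 1)*(o^2 - 4) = (o - 2)*(o - 1)*(o + 2)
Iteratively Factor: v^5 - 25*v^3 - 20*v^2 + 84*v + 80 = (v + 4)*(v^4 - 4*v^3 - 9*v^2 + 16*v + 20) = (v - 2)*(v + 4)*(v^3 - 2*v^2 - 13*v - 10) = (v - 5)*(v - 2)*(v + 4)*(v^2 + 3*v + 2) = (v - 5)*(v - 2)*(v + 2)*(v + 4)*(v + 1)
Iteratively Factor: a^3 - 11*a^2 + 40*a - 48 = (a - 4)*(a^2 - 7*a + 12) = (a - 4)*(a - 3)*(a - 4)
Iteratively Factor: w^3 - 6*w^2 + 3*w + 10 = (w - 2)*(w^2 - 4*w - 5) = (w - 2)*(w + 1)*(w - 5)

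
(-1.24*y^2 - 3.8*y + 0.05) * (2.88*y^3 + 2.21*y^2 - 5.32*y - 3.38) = -3.5712*y^5 - 13.6844*y^4 - 1.6572*y^3 + 24.5177*y^2 + 12.578*y - 0.169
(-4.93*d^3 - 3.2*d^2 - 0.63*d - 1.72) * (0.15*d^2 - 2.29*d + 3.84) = -0.7395*d^5 + 10.8097*d^4 - 11.6977*d^3 - 11.1033*d^2 + 1.5196*d - 6.6048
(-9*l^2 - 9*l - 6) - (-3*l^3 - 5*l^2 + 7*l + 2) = 3*l^3 - 4*l^2 - 16*l - 8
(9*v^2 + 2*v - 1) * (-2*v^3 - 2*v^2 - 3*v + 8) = -18*v^5 - 22*v^4 - 29*v^3 + 68*v^2 + 19*v - 8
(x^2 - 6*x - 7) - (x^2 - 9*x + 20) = 3*x - 27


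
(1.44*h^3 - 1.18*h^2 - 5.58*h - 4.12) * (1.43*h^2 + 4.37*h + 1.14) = 2.0592*h^5 + 4.6054*h^4 - 11.4944*h^3 - 31.6214*h^2 - 24.3656*h - 4.6968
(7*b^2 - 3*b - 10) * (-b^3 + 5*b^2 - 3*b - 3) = -7*b^5 + 38*b^4 - 26*b^3 - 62*b^2 + 39*b + 30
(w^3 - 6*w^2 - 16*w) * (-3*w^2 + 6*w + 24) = -3*w^5 + 24*w^4 + 36*w^3 - 240*w^2 - 384*w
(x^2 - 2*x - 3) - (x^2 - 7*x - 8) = 5*x + 5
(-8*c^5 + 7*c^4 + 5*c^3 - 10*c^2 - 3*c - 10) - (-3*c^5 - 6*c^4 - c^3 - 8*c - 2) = -5*c^5 + 13*c^4 + 6*c^3 - 10*c^2 + 5*c - 8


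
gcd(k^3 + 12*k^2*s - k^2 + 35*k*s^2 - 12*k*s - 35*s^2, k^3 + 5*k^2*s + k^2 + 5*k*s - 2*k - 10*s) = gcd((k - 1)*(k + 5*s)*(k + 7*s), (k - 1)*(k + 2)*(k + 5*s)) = k^2 + 5*k*s - k - 5*s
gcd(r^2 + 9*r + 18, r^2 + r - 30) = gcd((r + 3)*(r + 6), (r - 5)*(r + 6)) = r + 6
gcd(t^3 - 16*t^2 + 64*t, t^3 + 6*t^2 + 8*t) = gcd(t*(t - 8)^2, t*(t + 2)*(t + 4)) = t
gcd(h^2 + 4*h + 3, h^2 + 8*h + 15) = h + 3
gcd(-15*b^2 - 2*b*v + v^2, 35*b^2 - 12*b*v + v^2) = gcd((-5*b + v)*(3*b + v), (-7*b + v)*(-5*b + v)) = -5*b + v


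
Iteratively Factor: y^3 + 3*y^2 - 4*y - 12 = (y + 3)*(y^2 - 4) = (y - 2)*(y + 3)*(y + 2)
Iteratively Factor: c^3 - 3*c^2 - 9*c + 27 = (c - 3)*(c^2 - 9) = (c - 3)*(c + 3)*(c - 3)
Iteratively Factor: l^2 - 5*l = (l)*(l - 5)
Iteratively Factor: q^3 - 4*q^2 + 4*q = (q - 2)*(q^2 - 2*q) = (q - 2)^2*(q)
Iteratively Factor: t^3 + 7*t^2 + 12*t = (t)*(t^2 + 7*t + 12) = t*(t + 3)*(t + 4)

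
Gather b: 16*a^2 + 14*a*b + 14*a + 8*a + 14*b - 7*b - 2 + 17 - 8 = 16*a^2 + 22*a + b*(14*a + 7) + 7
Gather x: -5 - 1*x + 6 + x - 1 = 0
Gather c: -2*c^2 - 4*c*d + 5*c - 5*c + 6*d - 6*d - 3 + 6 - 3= -2*c^2 - 4*c*d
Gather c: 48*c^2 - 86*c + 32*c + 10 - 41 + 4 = 48*c^2 - 54*c - 27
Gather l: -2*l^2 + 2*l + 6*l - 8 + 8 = -2*l^2 + 8*l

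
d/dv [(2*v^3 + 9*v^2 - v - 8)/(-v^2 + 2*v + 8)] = (-2*v^4 + 8*v^3 + 65*v^2 + 128*v + 8)/(v^4 - 4*v^3 - 12*v^2 + 32*v + 64)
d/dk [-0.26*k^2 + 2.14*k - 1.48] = 2.14 - 0.52*k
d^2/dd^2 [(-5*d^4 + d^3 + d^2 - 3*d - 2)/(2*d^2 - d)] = 2*(-20*d^6 + 30*d^5 - 15*d^4 - 9*d^3 - 24*d^2 + 12*d - 2)/(d^3*(8*d^3 - 12*d^2 + 6*d - 1))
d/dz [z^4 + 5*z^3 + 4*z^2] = z*(4*z^2 + 15*z + 8)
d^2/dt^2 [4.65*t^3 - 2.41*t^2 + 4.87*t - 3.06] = 27.9*t - 4.82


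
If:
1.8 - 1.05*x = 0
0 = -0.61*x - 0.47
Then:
No Solution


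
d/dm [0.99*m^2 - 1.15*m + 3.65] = 1.98*m - 1.15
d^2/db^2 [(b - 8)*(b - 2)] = 2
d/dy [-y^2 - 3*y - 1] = -2*y - 3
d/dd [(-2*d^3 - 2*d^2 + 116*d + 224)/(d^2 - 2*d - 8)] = 2*(-d^2 + 8*d - 60)/(d^2 - 8*d + 16)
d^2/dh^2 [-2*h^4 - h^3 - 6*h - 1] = 6*h*(-4*h - 1)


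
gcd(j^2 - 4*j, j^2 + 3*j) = j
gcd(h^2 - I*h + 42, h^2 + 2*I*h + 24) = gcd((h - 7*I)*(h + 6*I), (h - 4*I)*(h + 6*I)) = h + 6*I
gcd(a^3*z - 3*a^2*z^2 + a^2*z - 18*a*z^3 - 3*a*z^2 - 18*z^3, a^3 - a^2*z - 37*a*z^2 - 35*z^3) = 1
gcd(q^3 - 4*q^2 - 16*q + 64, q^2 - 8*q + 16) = q^2 - 8*q + 16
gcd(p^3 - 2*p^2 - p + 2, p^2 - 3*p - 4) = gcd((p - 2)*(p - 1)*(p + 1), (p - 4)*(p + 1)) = p + 1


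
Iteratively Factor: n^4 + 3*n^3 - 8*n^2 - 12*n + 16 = (n - 2)*(n^3 + 5*n^2 + 2*n - 8) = (n - 2)*(n + 2)*(n^2 + 3*n - 4) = (n - 2)*(n + 2)*(n + 4)*(n - 1)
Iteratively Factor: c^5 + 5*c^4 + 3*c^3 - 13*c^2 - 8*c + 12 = (c - 1)*(c^4 + 6*c^3 + 9*c^2 - 4*c - 12) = (c - 1)*(c + 2)*(c^3 + 4*c^2 + c - 6) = (c - 1)^2*(c + 2)*(c^2 + 5*c + 6) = (c - 1)^2*(c + 2)^2*(c + 3)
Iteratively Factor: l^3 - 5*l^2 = (l)*(l^2 - 5*l) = l^2*(l - 5)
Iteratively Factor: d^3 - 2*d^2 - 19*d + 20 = (d + 4)*(d^2 - 6*d + 5) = (d - 1)*(d + 4)*(d - 5)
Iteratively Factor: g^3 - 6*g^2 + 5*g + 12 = (g + 1)*(g^2 - 7*g + 12) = (g - 3)*(g + 1)*(g - 4)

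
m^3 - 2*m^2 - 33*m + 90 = (m - 5)*(m - 3)*(m + 6)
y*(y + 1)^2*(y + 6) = y^4 + 8*y^3 + 13*y^2 + 6*y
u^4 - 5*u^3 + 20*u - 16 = (u - 4)*(u - 2)*(u - 1)*(u + 2)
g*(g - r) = g^2 - g*r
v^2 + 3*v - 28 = (v - 4)*(v + 7)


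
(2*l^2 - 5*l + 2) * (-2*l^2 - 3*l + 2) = -4*l^4 + 4*l^3 + 15*l^2 - 16*l + 4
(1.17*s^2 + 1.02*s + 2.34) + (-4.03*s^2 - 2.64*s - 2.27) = -2.86*s^2 - 1.62*s + 0.0699999999999998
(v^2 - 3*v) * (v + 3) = v^3 - 9*v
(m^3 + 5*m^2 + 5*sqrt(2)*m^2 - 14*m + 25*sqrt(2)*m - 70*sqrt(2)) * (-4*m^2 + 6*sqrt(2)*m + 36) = -4*m^5 - 20*m^4 - 14*sqrt(2)*m^4 - 70*sqrt(2)*m^3 + 152*m^3 + 480*m^2 + 376*sqrt(2)*m^2 - 1344*m + 900*sqrt(2)*m - 2520*sqrt(2)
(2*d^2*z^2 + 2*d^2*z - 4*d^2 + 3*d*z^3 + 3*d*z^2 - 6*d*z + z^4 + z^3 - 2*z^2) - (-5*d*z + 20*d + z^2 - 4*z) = 2*d^2*z^2 + 2*d^2*z - 4*d^2 + 3*d*z^3 + 3*d*z^2 - d*z - 20*d + z^4 + z^3 - 3*z^2 + 4*z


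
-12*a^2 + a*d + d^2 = (-3*a + d)*(4*a + d)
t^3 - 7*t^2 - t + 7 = (t - 7)*(t - 1)*(t + 1)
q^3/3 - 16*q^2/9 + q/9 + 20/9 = (q/3 + 1/3)*(q - 5)*(q - 4/3)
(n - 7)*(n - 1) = n^2 - 8*n + 7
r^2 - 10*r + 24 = (r - 6)*(r - 4)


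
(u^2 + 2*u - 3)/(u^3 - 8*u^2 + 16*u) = (u^2 + 2*u - 3)/(u*(u^2 - 8*u + 16))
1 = 1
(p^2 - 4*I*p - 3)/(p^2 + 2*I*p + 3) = (p - 3*I)/(p + 3*I)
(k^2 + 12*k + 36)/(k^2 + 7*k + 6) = (k + 6)/(k + 1)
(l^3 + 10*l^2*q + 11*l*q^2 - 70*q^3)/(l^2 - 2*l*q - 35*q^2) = (-l^2 - 5*l*q + 14*q^2)/(-l + 7*q)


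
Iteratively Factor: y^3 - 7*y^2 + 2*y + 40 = (y - 5)*(y^2 - 2*y - 8) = (y - 5)*(y + 2)*(y - 4)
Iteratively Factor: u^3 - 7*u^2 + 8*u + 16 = (u - 4)*(u^2 - 3*u - 4) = (u - 4)^2*(u + 1)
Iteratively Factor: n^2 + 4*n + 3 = (n + 3)*(n + 1)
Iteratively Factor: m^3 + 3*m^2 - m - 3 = (m + 3)*(m^2 - 1) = (m - 1)*(m + 3)*(m + 1)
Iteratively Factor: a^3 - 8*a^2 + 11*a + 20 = (a - 5)*(a^2 - 3*a - 4) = (a - 5)*(a + 1)*(a - 4)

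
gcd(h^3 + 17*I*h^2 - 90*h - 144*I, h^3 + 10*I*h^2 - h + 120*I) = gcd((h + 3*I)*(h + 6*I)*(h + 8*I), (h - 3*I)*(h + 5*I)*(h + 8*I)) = h + 8*I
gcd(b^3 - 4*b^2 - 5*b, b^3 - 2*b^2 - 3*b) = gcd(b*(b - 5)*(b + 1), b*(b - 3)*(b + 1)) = b^2 + b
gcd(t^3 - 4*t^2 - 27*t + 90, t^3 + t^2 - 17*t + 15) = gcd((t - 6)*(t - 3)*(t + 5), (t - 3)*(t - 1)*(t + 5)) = t^2 + 2*t - 15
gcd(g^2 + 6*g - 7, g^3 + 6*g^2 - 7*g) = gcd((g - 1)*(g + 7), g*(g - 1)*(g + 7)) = g^2 + 6*g - 7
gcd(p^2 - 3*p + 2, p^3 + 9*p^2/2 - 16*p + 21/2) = p - 1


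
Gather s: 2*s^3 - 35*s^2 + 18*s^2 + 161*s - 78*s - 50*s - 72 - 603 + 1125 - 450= 2*s^3 - 17*s^2 + 33*s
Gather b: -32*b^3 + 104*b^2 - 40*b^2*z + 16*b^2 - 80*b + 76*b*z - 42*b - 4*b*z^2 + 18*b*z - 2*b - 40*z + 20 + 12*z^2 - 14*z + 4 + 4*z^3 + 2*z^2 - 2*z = -32*b^3 + b^2*(120 - 40*z) + b*(-4*z^2 + 94*z - 124) + 4*z^3 + 14*z^2 - 56*z + 24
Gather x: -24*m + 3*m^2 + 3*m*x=3*m^2 + 3*m*x - 24*m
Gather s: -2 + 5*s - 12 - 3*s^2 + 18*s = -3*s^2 + 23*s - 14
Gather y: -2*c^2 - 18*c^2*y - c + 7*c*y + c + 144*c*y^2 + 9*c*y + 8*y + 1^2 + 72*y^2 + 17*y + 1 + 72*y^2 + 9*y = -2*c^2 + y^2*(144*c + 144) + y*(-18*c^2 + 16*c + 34) + 2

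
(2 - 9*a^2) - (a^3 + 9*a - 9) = -a^3 - 9*a^2 - 9*a + 11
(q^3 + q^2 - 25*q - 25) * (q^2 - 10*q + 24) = q^5 - 9*q^4 - 11*q^3 + 249*q^2 - 350*q - 600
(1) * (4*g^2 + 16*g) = 4*g^2 + 16*g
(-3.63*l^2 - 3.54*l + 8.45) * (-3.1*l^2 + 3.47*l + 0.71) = 11.253*l^4 - 1.6221*l^3 - 41.0561*l^2 + 26.8081*l + 5.9995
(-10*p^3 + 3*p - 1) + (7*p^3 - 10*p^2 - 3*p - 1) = -3*p^3 - 10*p^2 - 2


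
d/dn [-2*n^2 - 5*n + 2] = -4*n - 5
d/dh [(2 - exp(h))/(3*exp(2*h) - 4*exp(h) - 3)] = (3*exp(2*h) - 12*exp(h) + 11)*exp(h)/(9*exp(4*h) - 24*exp(3*h) - 2*exp(2*h) + 24*exp(h) + 9)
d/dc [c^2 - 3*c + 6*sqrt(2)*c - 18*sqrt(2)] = 2*c - 3 + 6*sqrt(2)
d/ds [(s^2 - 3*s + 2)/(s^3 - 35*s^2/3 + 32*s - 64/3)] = 9*s*(4 - s)/(9*s^4 - 192*s^3 + 1408*s^2 - 4096*s + 4096)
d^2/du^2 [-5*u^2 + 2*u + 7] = -10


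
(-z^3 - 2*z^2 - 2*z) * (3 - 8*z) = 8*z^4 + 13*z^3 + 10*z^2 - 6*z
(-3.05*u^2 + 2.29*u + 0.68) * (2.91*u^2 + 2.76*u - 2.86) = -8.8755*u^4 - 1.7541*u^3 + 17.0222*u^2 - 4.6726*u - 1.9448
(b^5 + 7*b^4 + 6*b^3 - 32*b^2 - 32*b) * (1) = b^5 + 7*b^4 + 6*b^3 - 32*b^2 - 32*b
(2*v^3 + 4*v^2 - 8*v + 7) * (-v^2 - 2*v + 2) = -2*v^5 - 8*v^4 + 4*v^3 + 17*v^2 - 30*v + 14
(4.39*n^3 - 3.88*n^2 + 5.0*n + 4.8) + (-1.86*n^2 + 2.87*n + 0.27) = 4.39*n^3 - 5.74*n^2 + 7.87*n + 5.07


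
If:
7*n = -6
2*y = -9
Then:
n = -6/7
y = -9/2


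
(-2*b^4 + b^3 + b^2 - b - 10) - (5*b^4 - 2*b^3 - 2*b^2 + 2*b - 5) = -7*b^4 + 3*b^3 + 3*b^2 - 3*b - 5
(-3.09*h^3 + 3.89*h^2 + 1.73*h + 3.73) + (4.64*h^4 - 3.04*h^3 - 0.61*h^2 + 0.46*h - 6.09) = 4.64*h^4 - 6.13*h^3 + 3.28*h^2 + 2.19*h - 2.36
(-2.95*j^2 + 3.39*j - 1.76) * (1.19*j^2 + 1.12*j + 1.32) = -3.5105*j^4 + 0.730099999999999*j^3 - 2.1916*j^2 + 2.5036*j - 2.3232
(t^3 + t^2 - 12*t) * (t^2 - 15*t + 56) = t^5 - 14*t^4 + 29*t^3 + 236*t^2 - 672*t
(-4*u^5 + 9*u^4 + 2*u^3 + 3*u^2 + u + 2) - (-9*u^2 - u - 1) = -4*u^5 + 9*u^4 + 2*u^3 + 12*u^2 + 2*u + 3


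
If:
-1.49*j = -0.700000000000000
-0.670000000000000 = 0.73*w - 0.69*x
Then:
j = 0.47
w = 0.945205479452055*x - 0.917808219178082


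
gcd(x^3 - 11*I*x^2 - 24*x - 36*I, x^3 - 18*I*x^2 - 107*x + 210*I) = x - 6*I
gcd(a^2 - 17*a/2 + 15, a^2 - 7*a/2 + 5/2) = a - 5/2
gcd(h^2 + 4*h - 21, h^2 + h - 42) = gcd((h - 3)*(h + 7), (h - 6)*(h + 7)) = h + 7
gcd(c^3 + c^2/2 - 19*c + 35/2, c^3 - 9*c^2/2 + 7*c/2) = c^2 - 9*c/2 + 7/2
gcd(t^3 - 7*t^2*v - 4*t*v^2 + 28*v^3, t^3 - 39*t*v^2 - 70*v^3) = t^2 - 5*t*v - 14*v^2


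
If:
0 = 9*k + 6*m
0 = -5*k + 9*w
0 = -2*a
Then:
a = 0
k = 9*w/5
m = -27*w/10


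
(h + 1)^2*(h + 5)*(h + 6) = h^4 + 13*h^3 + 53*h^2 + 71*h + 30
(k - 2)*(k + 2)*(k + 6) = k^3 + 6*k^2 - 4*k - 24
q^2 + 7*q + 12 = (q + 3)*(q + 4)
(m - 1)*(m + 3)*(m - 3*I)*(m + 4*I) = m^4 + 2*m^3 + I*m^3 + 9*m^2 + 2*I*m^2 + 24*m - 3*I*m - 36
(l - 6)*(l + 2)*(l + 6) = l^3 + 2*l^2 - 36*l - 72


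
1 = 1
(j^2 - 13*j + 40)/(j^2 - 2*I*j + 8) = (j^2 - 13*j + 40)/(j^2 - 2*I*j + 8)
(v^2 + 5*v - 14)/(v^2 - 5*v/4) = 4*(v^2 + 5*v - 14)/(v*(4*v - 5))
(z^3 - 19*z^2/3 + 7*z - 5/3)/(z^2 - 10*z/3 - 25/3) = (3*z^2 - 4*z + 1)/(3*z + 5)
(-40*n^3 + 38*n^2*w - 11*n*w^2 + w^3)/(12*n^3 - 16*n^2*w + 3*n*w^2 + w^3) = (20*n^2 - 9*n*w + w^2)/(-6*n^2 + 5*n*w + w^2)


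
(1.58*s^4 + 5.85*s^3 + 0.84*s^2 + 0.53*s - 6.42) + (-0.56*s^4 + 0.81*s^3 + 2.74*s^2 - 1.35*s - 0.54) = 1.02*s^4 + 6.66*s^3 + 3.58*s^2 - 0.82*s - 6.96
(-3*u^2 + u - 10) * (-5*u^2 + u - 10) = 15*u^4 - 8*u^3 + 81*u^2 - 20*u + 100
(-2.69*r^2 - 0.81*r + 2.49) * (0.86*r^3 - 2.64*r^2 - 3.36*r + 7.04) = -2.3134*r^5 + 6.405*r^4 + 13.3182*r^3 - 22.7896*r^2 - 14.0688*r + 17.5296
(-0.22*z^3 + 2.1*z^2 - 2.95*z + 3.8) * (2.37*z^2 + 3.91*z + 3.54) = -0.5214*z^5 + 4.1168*z^4 + 0.440699999999999*z^3 + 4.9055*z^2 + 4.415*z + 13.452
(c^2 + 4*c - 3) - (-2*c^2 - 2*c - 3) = 3*c^2 + 6*c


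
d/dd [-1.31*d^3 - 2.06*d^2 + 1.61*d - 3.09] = -3.93*d^2 - 4.12*d + 1.61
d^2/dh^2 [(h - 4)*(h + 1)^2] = 6*h - 4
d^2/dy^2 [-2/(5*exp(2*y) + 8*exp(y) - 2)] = 8*((5*exp(y) + 2)*(5*exp(2*y) + 8*exp(y) - 2) - 2*(5*exp(y) + 4)^2*exp(y))*exp(y)/(5*exp(2*y) + 8*exp(y) - 2)^3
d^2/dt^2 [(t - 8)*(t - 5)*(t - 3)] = 6*t - 32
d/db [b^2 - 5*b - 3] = 2*b - 5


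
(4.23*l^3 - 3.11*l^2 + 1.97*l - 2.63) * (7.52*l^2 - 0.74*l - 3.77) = 31.8096*l^5 - 26.5174*l^4 + 1.1687*l^3 - 9.5107*l^2 - 5.4807*l + 9.9151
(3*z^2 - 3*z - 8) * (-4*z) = -12*z^3 + 12*z^2 + 32*z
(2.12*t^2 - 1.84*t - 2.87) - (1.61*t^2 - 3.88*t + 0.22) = 0.51*t^2 + 2.04*t - 3.09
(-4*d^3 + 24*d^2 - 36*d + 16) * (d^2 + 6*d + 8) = -4*d^5 + 76*d^3 - 8*d^2 - 192*d + 128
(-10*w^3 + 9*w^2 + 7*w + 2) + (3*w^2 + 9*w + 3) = -10*w^3 + 12*w^2 + 16*w + 5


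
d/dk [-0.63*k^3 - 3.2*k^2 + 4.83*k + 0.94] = -1.89*k^2 - 6.4*k + 4.83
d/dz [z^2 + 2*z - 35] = 2*z + 2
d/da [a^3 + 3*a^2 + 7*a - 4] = 3*a^2 + 6*a + 7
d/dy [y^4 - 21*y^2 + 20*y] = 4*y^3 - 42*y + 20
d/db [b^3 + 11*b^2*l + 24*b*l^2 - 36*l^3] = 3*b^2 + 22*b*l + 24*l^2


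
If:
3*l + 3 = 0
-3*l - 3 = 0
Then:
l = -1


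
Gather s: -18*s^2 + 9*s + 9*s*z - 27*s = -18*s^2 + s*(9*z - 18)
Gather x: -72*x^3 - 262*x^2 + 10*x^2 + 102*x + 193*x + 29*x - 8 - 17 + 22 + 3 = -72*x^3 - 252*x^2 + 324*x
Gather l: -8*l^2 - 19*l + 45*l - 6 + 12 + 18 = -8*l^2 + 26*l + 24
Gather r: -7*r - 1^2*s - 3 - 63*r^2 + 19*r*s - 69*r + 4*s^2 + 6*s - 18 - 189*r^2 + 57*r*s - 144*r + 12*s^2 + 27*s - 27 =-252*r^2 + r*(76*s - 220) + 16*s^2 + 32*s - 48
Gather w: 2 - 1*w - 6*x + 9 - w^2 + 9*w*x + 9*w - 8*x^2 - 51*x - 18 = -w^2 + w*(9*x + 8) - 8*x^2 - 57*x - 7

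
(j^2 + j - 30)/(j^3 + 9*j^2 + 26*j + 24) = (j^2 + j - 30)/(j^3 + 9*j^2 + 26*j + 24)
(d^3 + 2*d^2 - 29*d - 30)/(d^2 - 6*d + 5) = (d^2 + 7*d + 6)/(d - 1)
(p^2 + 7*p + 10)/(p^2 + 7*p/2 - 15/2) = 2*(p + 2)/(2*p - 3)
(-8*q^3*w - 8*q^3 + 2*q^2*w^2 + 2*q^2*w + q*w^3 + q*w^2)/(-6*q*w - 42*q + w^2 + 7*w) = q*(8*q^2*w + 8*q^2 - 2*q*w^2 - 2*q*w - w^3 - w^2)/(6*q*w + 42*q - w^2 - 7*w)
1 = 1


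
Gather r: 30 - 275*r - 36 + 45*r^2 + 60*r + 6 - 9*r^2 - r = 36*r^2 - 216*r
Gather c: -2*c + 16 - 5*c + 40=56 - 7*c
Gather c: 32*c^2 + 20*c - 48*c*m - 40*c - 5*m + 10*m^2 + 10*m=32*c^2 + c*(-48*m - 20) + 10*m^2 + 5*m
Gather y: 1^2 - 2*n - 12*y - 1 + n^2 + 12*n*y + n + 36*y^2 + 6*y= n^2 - n + 36*y^2 + y*(12*n - 6)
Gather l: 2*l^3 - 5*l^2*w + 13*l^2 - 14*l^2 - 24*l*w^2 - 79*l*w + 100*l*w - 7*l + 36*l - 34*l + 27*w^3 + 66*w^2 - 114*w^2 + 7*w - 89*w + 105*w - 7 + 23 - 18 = 2*l^3 + l^2*(-5*w - 1) + l*(-24*w^2 + 21*w - 5) + 27*w^3 - 48*w^2 + 23*w - 2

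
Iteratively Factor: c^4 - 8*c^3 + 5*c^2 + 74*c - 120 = (c - 2)*(c^3 - 6*c^2 - 7*c + 60) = (c - 4)*(c - 2)*(c^2 - 2*c - 15) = (c - 4)*(c - 2)*(c + 3)*(c - 5)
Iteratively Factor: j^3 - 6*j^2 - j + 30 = (j - 3)*(j^2 - 3*j - 10) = (j - 5)*(j - 3)*(j + 2)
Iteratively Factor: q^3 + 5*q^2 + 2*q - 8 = (q + 4)*(q^2 + q - 2) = (q + 2)*(q + 4)*(q - 1)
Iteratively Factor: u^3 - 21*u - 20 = (u + 1)*(u^2 - u - 20) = (u - 5)*(u + 1)*(u + 4)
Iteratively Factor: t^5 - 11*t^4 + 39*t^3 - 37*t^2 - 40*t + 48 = (t - 4)*(t^4 - 7*t^3 + 11*t^2 + 7*t - 12) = (t - 4)*(t + 1)*(t^3 - 8*t^2 + 19*t - 12) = (t - 4)^2*(t + 1)*(t^2 - 4*t + 3) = (t - 4)^2*(t - 3)*(t + 1)*(t - 1)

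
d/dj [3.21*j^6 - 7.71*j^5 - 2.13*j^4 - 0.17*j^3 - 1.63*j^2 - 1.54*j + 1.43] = 19.26*j^5 - 38.55*j^4 - 8.52*j^3 - 0.51*j^2 - 3.26*j - 1.54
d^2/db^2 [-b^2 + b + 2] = -2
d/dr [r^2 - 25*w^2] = 2*r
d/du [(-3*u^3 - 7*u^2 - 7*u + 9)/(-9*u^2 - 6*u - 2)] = (27*u^4 + 36*u^3 - 3*u^2 + 190*u + 68)/(81*u^4 + 108*u^3 + 72*u^2 + 24*u + 4)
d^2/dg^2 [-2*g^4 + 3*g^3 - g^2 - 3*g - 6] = -24*g^2 + 18*g - 2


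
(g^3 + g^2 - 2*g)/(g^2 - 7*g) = (g^2 + g - 2)/(g - 7)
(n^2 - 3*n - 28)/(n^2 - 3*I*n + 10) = (n^2 - 3*n - 28)/(n^2 - 3*I*n + 10)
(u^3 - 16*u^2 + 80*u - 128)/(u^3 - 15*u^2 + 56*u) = (u^2 - 8*u + 16)/(u*(u - 7))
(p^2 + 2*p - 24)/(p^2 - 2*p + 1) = (p^2 + 2*p - 24)/(p^2 - 2*p + 1)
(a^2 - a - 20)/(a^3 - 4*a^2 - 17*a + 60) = 1/(a - 3)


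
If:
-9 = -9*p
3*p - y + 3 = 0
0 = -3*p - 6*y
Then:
No Solution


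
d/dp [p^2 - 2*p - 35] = 2*p - 2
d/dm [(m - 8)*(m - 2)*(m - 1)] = 3*m^2 - 22*m + 26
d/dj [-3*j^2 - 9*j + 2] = -6*j - 9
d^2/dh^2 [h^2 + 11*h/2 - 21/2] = 2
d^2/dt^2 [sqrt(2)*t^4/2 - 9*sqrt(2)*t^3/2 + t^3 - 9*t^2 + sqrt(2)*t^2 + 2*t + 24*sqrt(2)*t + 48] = 6*sqrt(2)*t^2 - 27*sqrt(2)*t + 6*t - 18 + 2*sqrt(2)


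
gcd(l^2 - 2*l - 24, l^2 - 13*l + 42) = l - 6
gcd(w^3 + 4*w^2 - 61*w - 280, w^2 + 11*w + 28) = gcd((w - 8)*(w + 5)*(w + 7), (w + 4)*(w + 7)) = w + 7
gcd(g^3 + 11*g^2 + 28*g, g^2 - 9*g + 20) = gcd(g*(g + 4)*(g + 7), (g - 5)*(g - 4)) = 1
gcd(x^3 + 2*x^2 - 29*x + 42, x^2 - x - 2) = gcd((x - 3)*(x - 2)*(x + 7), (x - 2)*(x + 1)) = x - 2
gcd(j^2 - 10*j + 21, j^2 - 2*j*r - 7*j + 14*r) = j - 7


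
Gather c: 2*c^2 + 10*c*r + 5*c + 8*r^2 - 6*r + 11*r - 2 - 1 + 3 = 2*c^2 + c*(10*r + 5) + 8*r^2 + 5*r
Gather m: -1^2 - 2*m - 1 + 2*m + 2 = 0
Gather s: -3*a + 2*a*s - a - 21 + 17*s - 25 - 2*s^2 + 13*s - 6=-4*a - 2*s^2 + s*(2*a + 30) - 52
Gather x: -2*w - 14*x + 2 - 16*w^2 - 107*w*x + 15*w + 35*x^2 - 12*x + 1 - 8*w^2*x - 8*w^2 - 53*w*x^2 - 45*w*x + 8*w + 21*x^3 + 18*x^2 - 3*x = -24*w^2 + 21*w + 21*x^3 + x^2*(53 - 53*w) + x*(-8*w^2 - 152*w - 29) + 3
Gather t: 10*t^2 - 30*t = 10*t^2 - 30*t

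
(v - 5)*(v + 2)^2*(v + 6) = v^4 + 5*v^3 - 22*v^2 - 116*v - 120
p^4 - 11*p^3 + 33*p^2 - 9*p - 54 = (p - 6)*(p - 3)^2*(p + 1)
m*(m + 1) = m^2 + m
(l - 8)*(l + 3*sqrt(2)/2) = l^2 - 8*l + 3*sqrt(2)*l/2 - 12*sqrt(2)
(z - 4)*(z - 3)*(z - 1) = z^3 - 8*z^2 + 19*z - 12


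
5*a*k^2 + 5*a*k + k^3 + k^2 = k*(5*a + k)*(k + 1)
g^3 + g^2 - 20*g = g*(g - 4)*(g + 5)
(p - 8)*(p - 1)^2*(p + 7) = p^4 - 3*p^3 - 53*p^2 + 111*p - 56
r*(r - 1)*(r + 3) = r^3 + 2*r^2 - 3*r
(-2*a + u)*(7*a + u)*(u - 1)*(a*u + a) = -14*a^3*u^2 + 14*a^3 + 5*a^2*u^3 - 5*a^2*u + a*u^4 - a*u^2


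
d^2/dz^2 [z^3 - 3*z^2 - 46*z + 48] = 6*z - 6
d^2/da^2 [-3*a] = 0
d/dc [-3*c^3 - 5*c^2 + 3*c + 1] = -9*c^2 - 10*c + 3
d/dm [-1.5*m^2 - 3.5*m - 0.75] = -3.0*m - 3.5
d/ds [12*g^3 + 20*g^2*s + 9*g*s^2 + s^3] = 20*g^2 + 18*g*s + 3*s^2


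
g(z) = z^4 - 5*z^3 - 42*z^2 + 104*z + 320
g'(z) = 4*z^3 - 15*z^2 - 84*z + 104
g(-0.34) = 279.99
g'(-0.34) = 130.67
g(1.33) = 375.39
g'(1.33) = -24.84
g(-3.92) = -195.76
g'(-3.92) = -38.16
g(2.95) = 208.67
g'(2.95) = -171.65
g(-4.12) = -183.60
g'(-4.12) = -84.27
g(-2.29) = -50.87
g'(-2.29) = 169.66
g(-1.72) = 51.06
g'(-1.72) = 183.75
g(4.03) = -6.49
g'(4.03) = -216.33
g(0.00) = 320.00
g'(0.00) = 104.00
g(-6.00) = 560.00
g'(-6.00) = -796.00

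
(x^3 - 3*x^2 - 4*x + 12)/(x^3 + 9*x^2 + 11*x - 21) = (x^3 - 3*x^2 - 4*x + 12)/(x^3 + 9*x^2 + 11*x - 21)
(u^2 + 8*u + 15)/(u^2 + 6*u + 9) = (u + 5)/(u + 3)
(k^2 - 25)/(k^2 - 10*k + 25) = (k + 5)/(k - 5)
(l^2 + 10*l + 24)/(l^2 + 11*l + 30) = (l + 4)/(l + 5)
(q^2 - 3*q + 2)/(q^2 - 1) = (q - 2)/(q + 1)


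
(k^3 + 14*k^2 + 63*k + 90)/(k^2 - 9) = (k^2 + 11*k + 30)/(k - 3)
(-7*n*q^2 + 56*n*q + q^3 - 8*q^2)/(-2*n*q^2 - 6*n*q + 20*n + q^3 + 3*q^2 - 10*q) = q*(7*n*q - 56*n - q^2 + 8*q)/(2*n*q^2 + 6*n*q - 20*n - q^3 - 3*q^2 + 10*q)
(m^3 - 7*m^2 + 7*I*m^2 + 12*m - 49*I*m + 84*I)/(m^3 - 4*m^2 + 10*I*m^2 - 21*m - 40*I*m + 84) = (m - 3)/(m + 3*I)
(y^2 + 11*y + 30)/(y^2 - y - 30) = (y + 6)/(y - 6)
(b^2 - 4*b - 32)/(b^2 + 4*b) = (b - 8)/b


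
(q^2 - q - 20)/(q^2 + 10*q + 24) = (q - 5)/(q + 6)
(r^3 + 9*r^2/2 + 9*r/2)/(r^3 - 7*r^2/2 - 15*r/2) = (r + 3)/(r - 5)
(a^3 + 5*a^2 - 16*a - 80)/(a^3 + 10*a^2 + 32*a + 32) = (a^2 + a - 20)/(a^2 + 6*a + 8)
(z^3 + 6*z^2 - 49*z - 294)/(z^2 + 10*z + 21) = (z^2 - z - 42)/(z + 3)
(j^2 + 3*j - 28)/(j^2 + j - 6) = (j^2 + 3*j - 28)/(j^2 + j - 6)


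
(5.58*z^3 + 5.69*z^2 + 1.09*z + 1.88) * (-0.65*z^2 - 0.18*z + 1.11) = -3.627*z^5 - 4.7029*z^4 + 4.4611*z^3 + 4.8977*z^2 + 0.8715*z + 2.0868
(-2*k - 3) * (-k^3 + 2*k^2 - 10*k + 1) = 2*k^4 - k^3 + 14*k^2 + 28*k - 3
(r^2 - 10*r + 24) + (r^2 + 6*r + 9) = 2*r^2 - 4*r + 33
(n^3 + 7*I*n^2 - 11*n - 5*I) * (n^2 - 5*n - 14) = n^5 - 5*n^4 + 7*I*n^4 - 25*n^3 - 35*I*n^3 + 55*n^2 - 103*I*n^2 + 154*n + 25*I*n + 70*I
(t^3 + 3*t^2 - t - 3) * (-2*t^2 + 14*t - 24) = -2*t^5 + 8*t^4 + 20*t^3 - 80*t^2 - 18*t + 72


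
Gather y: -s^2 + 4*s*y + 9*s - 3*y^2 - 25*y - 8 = -s^2 + 9*s - 3*y^2 + y*(4*s - 25) - 8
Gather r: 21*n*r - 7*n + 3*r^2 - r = -7*n + 3*r^2 + r*(21*n - 1)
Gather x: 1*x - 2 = x - 2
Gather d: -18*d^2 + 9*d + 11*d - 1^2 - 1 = -18*d^2 + 20*d - 2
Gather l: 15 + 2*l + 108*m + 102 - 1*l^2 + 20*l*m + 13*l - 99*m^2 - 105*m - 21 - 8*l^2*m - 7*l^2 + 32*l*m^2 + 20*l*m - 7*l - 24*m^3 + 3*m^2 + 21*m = l^2*(-8*m - 8) + l*(32*m^2 + 40*m + 8) - 24*m^3 - 96*m^2 + 24*m + 96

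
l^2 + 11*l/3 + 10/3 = (l + 5/3)*(l + 2)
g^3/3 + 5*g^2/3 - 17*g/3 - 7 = (g/3 + 1/3)*(g - 3)*(g + 7)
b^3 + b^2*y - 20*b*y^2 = b*(b - 4*y)*(b + 5*y)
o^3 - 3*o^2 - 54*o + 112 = (o - 8)*(o - 2)*(o + 7)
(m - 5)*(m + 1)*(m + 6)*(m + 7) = m^4 + 9*m^3 - 15*m^2 - 233*m - 210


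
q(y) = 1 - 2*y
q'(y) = -2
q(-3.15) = 7.30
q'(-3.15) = -2.00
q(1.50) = -2.00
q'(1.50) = -2.00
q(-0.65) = 2.30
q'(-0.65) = -2.00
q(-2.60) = 6.20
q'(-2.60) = -2.00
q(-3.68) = 8.36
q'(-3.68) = -2.00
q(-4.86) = 10.72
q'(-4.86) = -2.00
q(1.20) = -1.40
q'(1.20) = -2.00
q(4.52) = -8.04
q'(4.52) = -2.00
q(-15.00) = 31.00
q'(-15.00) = -2.00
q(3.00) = -5.00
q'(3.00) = -2.00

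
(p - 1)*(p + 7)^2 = p^3 + 13*p^2 + 35*p - 49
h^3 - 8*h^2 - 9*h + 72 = (h - 8)*(h - 3)*(h + 3)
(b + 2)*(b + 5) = b^2 + 7*b + 10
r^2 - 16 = (r - 4)*(r + 4)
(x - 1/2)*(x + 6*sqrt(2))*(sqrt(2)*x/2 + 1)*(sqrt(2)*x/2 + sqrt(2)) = x^4/2 + 3*x^3/4 + 7*sqrt(2)*x^3/2 + 11*x^2/2 + 21*sqrt(2)*x^2/4 - 7*sqrt(2)*x/2 + 9*x - 6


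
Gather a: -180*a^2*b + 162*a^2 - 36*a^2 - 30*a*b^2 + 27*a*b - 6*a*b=a^2*(126 - 180*b) + a*(-30*b^2 + 21*b)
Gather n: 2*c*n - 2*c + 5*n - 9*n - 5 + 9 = -2*c + n*(2*c - 4) + 4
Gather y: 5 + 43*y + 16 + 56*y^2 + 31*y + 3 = 56*y^2 + 74*y + 24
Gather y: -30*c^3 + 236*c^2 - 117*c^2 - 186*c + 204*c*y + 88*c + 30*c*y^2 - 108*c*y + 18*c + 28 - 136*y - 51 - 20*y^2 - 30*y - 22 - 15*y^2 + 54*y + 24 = -30*c^3 + 119*c^2 - 80*c + y^2*(30*c - 35) + y*(96*c - 112) - 21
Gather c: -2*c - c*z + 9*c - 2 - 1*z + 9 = c*(7 - z) - z + 7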